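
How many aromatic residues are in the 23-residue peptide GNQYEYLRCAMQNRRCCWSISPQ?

F, W, and Y each carry an aromatic ring on the side chain.
Matching residues: Y4, Y6, W18.

3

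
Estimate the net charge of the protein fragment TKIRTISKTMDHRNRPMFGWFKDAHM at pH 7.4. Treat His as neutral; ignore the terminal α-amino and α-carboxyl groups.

Near pH 7.4, K and R contribute +1 each, D and E contribute −1 each, and every other side chain (His included, as stated) is uncharged.
Positive (K, R): K2, R4, K8, R13, R15, K22 → +6.
Negative (D, E): D11, D23 → −2.
Net charge = (+6) + (−2) = +4.

+4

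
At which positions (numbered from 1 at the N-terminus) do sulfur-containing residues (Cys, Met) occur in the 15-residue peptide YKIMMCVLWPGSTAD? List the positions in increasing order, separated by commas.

4, 5, 6

Matching residues: M4, M5, C6.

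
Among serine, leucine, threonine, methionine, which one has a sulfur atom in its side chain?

Cysteine (C, thiol) and methionine (M, thioether) are the two sulfur-containing amino acids.
Of the listed options, only methionine belongs to this group.

methionine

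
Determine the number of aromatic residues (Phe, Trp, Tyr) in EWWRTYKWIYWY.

Matching residues: W2, W3, Y6, W8, Y10, W11, Y12.

7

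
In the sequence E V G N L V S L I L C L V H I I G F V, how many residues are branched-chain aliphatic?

V, L, and I make up the branched-chain aliphatic group.
Matching residues: V2, L5, V6, L8, I9, L10, L12, V13, I15, I16, V19.

11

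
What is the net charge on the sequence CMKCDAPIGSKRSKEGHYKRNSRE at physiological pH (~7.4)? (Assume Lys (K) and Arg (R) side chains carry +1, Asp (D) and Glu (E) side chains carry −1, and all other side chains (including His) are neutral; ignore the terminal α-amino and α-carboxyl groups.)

+4

Positive (K, R): K3, K11, R12, K14, K19, R20, R23 → +7.
Negative (D, E): D5, E15, E24 → −3.
Net charge = (+7) + (−3) = +4.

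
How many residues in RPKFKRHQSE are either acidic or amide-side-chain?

2

Acidic: D, E. Amide-side-chain: N, Q.
Acidic residues here: E10 (1).
Amide-side-chain residues here: Q8 (1).
The two groups share no amino acid, so total = 1 + 1 = 2.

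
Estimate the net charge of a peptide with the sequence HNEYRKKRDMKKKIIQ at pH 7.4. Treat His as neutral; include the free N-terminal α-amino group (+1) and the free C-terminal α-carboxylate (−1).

The side chains ionized at physiological pH are Lys/Arg (+1) and Asp/Glu (−1); with His treated as neutral, nothing else contributes.
Positive (K, R): R5, K6, K7, R8, K11, K12, K13 → +7.
Negative (D, E): E3, D9 → −2.
The N-terminus (+1) and C-terminus (−1) cancel.
Net charge = (+7) + (−2) = +5.

+5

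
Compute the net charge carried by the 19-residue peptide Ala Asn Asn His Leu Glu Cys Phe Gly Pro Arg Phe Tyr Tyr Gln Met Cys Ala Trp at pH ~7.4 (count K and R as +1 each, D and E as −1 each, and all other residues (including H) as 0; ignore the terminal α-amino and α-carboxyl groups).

0

Positive (K, R): Arg11 → +1.
Negative (D, E): Glu6 → −1.
Net charge = (+1) + (−1) = 0.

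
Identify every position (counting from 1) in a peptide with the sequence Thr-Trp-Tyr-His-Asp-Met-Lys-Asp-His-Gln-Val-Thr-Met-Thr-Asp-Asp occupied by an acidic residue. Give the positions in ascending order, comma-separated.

5, 8, 15, 16

Matching residues: Asp5, Asp8, Asp15, Asp16.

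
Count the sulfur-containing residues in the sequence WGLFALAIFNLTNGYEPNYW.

Only Cys (C) and Met (M) have a sulfur atom in the side chain.
None of the 20 residues belong to this group.

0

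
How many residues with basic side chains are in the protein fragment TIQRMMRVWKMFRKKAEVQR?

Lysine (K), arginine (R), and histidine (H) have basic, nitrogen-containing side chains.
Matching residues: R4, R7, K10, R13, K14, K15, R20.

7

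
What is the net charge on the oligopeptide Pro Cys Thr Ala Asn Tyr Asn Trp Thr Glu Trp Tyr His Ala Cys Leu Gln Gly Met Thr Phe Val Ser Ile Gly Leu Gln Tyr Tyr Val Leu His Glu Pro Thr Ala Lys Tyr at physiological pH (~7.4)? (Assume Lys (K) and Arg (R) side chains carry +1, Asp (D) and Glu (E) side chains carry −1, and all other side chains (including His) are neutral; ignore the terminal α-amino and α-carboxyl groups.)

Positive (K, R): Lys37 → +1.
Negative (D, E): Glu10, Glu33 → −2.
Net charge = (+1) + (−2) = −1.

-1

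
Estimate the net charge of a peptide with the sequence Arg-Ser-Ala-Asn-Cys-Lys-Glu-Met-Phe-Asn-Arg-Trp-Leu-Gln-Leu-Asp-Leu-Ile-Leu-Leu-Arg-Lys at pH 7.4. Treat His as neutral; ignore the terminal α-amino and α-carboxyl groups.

+3

The side chains ionized at physiological pH are Lys/Arg (+1) and Asp/Glu (−1); with His treated as neutral, nothing else contributes.
Positive (K, R): Arg1, Lys6, Arg11, Arg21, Lys22 → +5.
Negative (D, E): Glu7, Asp16 → −2.
Net charge = (+5) + (−2) = +3.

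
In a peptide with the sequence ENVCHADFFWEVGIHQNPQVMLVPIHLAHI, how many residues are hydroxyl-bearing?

0

S, T, and Y are the three residues with a side-chain hydroxyl.
None of the 30 residues belong to this group.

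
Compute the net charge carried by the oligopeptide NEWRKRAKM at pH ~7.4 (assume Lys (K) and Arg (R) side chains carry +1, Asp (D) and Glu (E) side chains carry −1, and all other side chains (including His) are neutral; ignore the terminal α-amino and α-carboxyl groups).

+3

Positive (K, R): R4, K5, R6, K8 → +4.
Negative (D, E): E2 → −1.
Net charge = (+4) + (−1) = +3.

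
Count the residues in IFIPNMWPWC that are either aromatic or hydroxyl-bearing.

3

Aromatic: F, W, Y. Hydroxyl-bearing: S, T, Y.
Aromatic residues here: F2, W7, W9 (3).
Hydroxyl-bearing residues here: none (0).
(Y belongs to both groups, but none appear in this sequence.) Total = 3 + 0 = 3.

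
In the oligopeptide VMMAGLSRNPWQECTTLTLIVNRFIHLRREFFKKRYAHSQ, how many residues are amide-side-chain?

The amide-side-chain residues are Asn (N) and Gln (Q).
Matching residues: N9, Q12, N22, Q40.

4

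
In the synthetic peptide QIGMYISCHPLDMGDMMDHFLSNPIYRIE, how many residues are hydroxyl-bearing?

The –OH-bearing residues are Ser, Thr (aliphatic alcohols), and Tyr (phenol).
Matching residues: Y5, S7, S22, Y26.

4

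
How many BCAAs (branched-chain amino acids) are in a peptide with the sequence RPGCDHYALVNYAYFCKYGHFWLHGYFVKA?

4

The BCAAs are Val, Leu, and Ile — aliphatic side chains with a branch point.
Matching residues: L9, V10, L23, V28.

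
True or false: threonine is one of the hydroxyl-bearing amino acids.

True

S, T, and Y are the three residues with a side-chain hydroxyl.
Threonine is in this group.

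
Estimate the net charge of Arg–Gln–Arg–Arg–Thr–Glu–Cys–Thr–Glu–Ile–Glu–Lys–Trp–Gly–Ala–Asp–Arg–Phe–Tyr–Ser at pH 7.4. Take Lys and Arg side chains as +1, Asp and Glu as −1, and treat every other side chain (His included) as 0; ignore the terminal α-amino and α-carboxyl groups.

+1

Positive (K, R): Arg1, Arg3, Arg4, Lys12, Arg17 → +5.
Negative (D, E): Glu6, Glu9, Glu11, Asp16 → −4.
Net charge = (+5) + (−4) = +1.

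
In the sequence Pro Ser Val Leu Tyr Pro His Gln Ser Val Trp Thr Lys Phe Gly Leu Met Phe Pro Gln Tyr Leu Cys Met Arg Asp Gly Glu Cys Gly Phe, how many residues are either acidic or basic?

Acidic: D, E. Basic: H, K, R.
Acidic residues here: Asp26, Glu28 (2).
Basic residues here: His7, Lys13, Arg25 (3).
The two groups share no amino acid, so total = 2 + 3 = 5.

5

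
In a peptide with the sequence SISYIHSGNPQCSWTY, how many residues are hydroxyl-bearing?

The –OH-bearing residues are Ser, Thr (aliphatic alcohols), and Tyr (phenol).
Matching residues: S1, S3, Y4, S7, S13, T15, Y16.

7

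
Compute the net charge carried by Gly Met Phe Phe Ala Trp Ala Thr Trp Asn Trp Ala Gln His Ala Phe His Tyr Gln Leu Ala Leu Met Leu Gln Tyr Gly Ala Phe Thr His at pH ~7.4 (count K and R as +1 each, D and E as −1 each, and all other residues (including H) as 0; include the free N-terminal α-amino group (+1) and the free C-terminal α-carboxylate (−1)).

Positive (K, R): none → +0.
Negative (D, E): none → −0.
The N-terminus (+1) and C-terminus (−1) cancel.
Net charge = (+0) + (−0) = 0.

0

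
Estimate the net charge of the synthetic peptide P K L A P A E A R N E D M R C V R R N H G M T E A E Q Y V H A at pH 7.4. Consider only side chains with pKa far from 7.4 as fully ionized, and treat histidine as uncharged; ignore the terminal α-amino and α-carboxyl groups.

The side chains ionized at physiological pH are Lys/Arg (+1) and Asp/Glu (−1); with His treated as neutral, nothing else contributes.
Positive (K, R): K2, R9, R14, R17, R18 → +5.
Negative (D, E): E7, E11, D12, E24, E26 → −5.
Net charge = (+5) + (−5) = 0.

0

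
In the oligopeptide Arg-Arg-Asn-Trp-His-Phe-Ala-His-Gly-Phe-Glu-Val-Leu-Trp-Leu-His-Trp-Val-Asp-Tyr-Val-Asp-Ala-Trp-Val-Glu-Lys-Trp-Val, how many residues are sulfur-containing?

0

Only Cys (C) and Met (M) have a sulfur atom in the side chain.
None of the 29 residues belong to this group.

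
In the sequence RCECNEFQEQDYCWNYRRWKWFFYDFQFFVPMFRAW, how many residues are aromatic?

The aromatic amino acids are Phe (F, benzyl), Trp (W, indole), and Tyr (Y, phenol).
Matching residues: F7, Y12, W14, Y16, W19, W21, F22, F23, Y24, F26, F28, F29, F33, W36.

14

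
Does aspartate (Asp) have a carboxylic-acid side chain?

Yes

Aspartate (D) and glutamate (E) have carboxylic-acid side chains and are the acidic amino acids.
Aspartate is in this group.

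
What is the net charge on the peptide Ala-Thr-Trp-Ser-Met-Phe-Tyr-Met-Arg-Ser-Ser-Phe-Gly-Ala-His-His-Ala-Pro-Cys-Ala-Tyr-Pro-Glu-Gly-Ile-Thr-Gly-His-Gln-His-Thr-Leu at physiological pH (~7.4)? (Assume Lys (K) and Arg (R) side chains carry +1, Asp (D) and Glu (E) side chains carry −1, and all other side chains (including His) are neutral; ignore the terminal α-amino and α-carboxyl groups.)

0

Positive (K, R): Arg9 → +1.
Negative (D, E): Glu23 → −1.
Net charge = (+1) + (−1) = 0.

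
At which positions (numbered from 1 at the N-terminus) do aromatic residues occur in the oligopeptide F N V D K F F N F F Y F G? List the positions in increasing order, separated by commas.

F, W, and Y each carry an aromatic ring on the side chain.
Matching residues: F1, F6, F7, F9, F10, Y11, F12.

1, 6, 7, 9, 10, 11, 12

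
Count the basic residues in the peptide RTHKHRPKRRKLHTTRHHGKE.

14

The basic amino acids are Lys (K), Arg (R), and His (H).
Matching residues: R1, H3, K4, H5, R6, K8, R9, R10, K11, H13, R16, H17, H18, K20.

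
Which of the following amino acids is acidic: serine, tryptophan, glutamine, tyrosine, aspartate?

aspartate

The acidic residues are Asp (D) and Glu (E), whose side chains end in a carboxylate group.
Of the listed options, only aspartate belongs to this group.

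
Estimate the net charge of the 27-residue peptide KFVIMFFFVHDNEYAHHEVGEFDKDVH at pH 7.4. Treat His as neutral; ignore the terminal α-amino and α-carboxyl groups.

Near pH 7.4, K and R contribute +1 each, D and E contribute −1 each, and every other side chain (His included, as stated) is uncharged.
Positive (K, R): K1, K24 → +2.
Negative (D, E): D11, E13, E18, E21, D23, D25 → −6.
Net charge = (+2) + (−6) = −4.

-4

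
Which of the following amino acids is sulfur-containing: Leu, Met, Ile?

Met

Cysteine (C, thiol) and methionine (M, thioether) are the two sulfur-containing amino acids.
Of the listed options, only Met belongs to this group.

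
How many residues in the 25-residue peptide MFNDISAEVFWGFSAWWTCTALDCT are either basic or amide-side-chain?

Basic: H, K, R. Amide-side-chain: N, Q.
Basic residues here: none (0).
Amide-side-chain residues here: N3 (1).
The two groups share no amino acid, so total = 0 + 1 = 1.

1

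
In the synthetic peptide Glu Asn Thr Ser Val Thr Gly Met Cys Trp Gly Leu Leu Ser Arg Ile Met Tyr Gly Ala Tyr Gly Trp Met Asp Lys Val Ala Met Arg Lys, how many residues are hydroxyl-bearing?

S, T, and Y are the three residues with a side-chain hydroxyl.
Matching residues: Thr3, Ser4, Thr6, Ser14, Tyr18, Tyr21.

6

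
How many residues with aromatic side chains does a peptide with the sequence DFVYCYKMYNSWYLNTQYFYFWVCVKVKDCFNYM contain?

F, W, and Y each carry an aromatic ring on the side chain.
Matching residues: F2, Y4, Y6, Y9, W12, Y13, Y18, F19, Y20, F21, W22, F31, Y33.

13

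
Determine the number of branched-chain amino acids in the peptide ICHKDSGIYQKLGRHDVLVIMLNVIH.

Valine (V), leucine (L), and isoleucine (I) are the branched-chain amino acids.
Matching residues: I1, I8, L12, V17, L18, V19, I20, L22, V24, I25.

10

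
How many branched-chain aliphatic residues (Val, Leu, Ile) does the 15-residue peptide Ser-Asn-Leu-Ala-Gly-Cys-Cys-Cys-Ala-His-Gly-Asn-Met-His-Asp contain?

1

Matching residues: Leu3.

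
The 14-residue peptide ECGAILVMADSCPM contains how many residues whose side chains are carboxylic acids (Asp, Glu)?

2

Matching residues: E1, D10.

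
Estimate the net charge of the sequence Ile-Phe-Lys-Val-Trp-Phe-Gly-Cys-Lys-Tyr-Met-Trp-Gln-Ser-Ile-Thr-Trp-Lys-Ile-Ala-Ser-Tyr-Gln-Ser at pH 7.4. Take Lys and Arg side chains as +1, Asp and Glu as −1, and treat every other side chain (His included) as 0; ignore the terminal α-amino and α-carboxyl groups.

Positive (K, R): Lys3, Lys9, Lys18 → +3.
Negative (D, E): none → −0.
Net charge = (+3) + (−0) = +3.

+3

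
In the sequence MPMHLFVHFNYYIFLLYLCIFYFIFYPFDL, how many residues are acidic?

The acidic residues are Asp (D) and Glu (E), whose side chains end in a carboxylate group.
Matching residues: D29.

1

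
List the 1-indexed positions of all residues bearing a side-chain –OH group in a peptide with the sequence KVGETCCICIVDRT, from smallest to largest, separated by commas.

Serine (S), threonine (T), and tyrosine (Y) each carry a hydroxyl group on the side chain.
Matching residues: T5, T14.

5, 14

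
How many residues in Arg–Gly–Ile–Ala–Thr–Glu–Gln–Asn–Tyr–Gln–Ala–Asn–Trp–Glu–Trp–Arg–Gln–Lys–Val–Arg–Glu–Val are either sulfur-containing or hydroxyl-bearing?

Sulfur-containing: C, M. Hydroxyl-bearing: S, T, Y.
Sulfur-containing residues here: none (0).
Hydroxyl-bearing residues here: Thr5, Tyr9 (2).
The two groups share no amino acid, so total = 0 + 2 = 2.

2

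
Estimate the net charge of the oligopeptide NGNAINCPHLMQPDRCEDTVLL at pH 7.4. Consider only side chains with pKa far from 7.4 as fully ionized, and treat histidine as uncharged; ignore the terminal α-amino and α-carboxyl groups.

-2

The side chains ionized at physiological pH are Lys/Arg (+1) and Asp/Glu (−1); with His treated as neutral, nothing else contributes.
Positive (K, R): R15 → +1.
Negative (D, E): D14, E17, D18 → −3.
Net charge = (+1) + (−3) = −2.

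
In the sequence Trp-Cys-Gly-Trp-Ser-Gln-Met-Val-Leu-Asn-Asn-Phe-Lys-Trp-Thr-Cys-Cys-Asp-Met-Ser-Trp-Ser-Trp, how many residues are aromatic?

Phenylalanine (F), tryptophan (W), and tyrosine (Y) have aromatic ring side chains.
Matching residues: Trp1, Trp4, Phe12, Trp14, Trp21, Trp23.

6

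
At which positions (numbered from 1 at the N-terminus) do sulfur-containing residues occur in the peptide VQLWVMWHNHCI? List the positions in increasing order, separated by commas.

6, 11

Cysteine (C, thiol) and methionine (M, thioether) are the two sulfur-containing amino acids.
Matching residues: M6, C11.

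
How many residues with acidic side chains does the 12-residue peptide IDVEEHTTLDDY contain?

5

The acidic residues are Asp (D) and Glu (E), whose side chains end in a carboxylate group.
Matching residues: D2, E4, E5, D10, D11.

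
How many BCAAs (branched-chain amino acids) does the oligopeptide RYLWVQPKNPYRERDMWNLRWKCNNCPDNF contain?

3

The BCAAs are Val, Leu, and Ile — aliphatic side chains with a branch point.
Matching residues: L3, V5, L19.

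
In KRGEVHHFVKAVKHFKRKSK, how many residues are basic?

11

K, R, and H are the three residues with basic side chains (ε-amine, guanidinium, and imidazole respectively).
Matching residues: K1, R2, H6, H7, K10, K13, H14, K16, R17, K18, K20.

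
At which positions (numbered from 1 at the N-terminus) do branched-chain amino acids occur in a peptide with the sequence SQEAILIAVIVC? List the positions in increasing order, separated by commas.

5, 6, 7, 9, 10, 11

The BCAAs are Val, Leu, and Ile — aliphatic side chains with a branch point.
Matching residues: I5, L6, I7, V9, I10, V11.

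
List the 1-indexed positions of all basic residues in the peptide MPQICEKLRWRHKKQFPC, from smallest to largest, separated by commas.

K, R, and H are the three residues with basic side chains (ε-amine, guanidinium, and imidazole respectively).
Matching residues: K7, R9, R11, H12, K13, K14.

7, 9, 11, 12, 13, 14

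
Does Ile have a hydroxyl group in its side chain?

The –OH-bearing residues are Ser, Thr (aliphatic alcohols), and Tyr (phenol).
Isoleucine is not in this group.

No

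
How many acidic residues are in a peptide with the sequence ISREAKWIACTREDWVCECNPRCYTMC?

Only D (aspartate) and E (glutamate) carry a side-chain carboxylic acid.
Matching residues: E4, E13, D14, E18.

4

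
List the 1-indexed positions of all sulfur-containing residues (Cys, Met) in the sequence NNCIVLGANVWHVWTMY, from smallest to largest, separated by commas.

Matching residues: C3, M16.

3, 16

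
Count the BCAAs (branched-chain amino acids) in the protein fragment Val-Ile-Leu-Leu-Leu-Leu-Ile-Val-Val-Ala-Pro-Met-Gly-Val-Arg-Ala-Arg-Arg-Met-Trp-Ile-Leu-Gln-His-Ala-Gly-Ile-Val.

V, L, and I make up the branched-chain aliphatic group.
Matching residues: Val1, Ile2, Leu3, Leu4, Leu5, Leu6, Ile7, Val8, Val9, Val14, Ile21, Leu22, Ile27, Val28.

14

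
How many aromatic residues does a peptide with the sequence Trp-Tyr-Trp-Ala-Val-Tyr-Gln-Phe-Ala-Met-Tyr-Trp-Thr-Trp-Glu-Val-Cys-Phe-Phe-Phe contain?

Phenylalanine (F), tryptophan (W), and tyrosine (Y) have aromatic ring side chains.
Matching residues: Trp1, Tyr2, Trp3, Tyr6, Phe8, Tyr11, Trp12, Trp14, Phe18, Phe19, Phe20.

11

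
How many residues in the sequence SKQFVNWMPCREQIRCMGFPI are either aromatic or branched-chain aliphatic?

6

Aromatic: F, W, Y. Branched-chain aliphatic: I, L, V.
Aromatic residues here: F4, W7, F19 (3).
Branched-chain aliphatic residues here: V5, I14, I21 (3).
The two groups share no amino acid, so total = 3 + 3 = 6.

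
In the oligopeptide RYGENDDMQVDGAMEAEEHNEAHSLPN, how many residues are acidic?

8

Only D (aspartate) and E (glutamate) carry a side-chain carboxylic acid.
Matching residues: E4, D6, D7, D11, E15, E17, E18, E21.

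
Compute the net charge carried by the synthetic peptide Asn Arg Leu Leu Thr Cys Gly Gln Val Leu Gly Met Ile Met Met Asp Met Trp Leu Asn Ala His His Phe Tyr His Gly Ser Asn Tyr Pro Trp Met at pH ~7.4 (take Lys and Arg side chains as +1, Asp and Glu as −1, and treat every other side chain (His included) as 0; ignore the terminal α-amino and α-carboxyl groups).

0

Positive (K, R): Arg2 → +1.
Negative (D, E): Asp16 → −1.
Net charge = (+1) + (−1) = 0.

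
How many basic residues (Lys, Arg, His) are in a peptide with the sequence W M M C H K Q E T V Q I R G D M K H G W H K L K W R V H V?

Matching residues: H5, K6, R13, K17, H18, H21, K22, K24, R26, H28.

10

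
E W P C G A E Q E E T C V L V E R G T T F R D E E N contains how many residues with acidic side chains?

8

Aspartate (D) and glutamate (E) have carboxylic-acid side chains and are the acidic amino acids.
Matching residues: E1, E7, E9, E10, E16, D23, E24, E25.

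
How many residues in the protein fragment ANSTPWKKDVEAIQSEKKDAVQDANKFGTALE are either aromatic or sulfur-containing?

2

Aromatic: F, W, Y. Sulfur-containing: C, M.
Aromatic residues here: W6, F27 (2).
Sulfur-containing residues here: none (0).
The two groups share no amino acid, so total = 2 + 0 = 2.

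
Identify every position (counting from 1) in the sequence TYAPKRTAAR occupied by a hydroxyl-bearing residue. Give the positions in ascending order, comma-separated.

The –OH-bearing residues are Ser, Thr (aliphatic alcohols), and Tyr (phenol).
Matching residues: T1, Y2, T7.

1, 2, 7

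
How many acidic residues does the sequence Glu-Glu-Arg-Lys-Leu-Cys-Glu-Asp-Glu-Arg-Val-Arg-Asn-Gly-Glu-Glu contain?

7

Aspartate (D) and glutamate (E) have carboxylic-acid side chains and are the acidic amino acids.
Matching residues: Glu1, Glu2, Glu7, Asp8, Glu9, Glu15, Glu16.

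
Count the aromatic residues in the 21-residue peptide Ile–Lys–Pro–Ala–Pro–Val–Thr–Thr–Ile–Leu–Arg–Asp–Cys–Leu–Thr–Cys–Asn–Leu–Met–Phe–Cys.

1

The aromatic amino acids are Phe (F, benzyl), Trp (W, indole), and Tyr (Y, phenol).
Matching residues: Phe20.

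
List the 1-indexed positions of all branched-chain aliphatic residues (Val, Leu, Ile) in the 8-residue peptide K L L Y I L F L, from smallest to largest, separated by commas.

2, 3, 5, 6, 8

Matching residues: L2, L3, I5, L6, L8.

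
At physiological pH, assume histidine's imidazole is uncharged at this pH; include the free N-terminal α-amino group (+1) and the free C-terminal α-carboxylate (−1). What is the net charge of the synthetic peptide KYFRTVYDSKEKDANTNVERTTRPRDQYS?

+2

Near pH 7.4, K and R contribute +1 each, D and E contribute −1 each, and every other side chain (His included, as stated) is uncharged.
Positive (K, R): K1, R4, K10, K12, R20, R23, R25 → +7.
Negative (D, E): D8, E11, D13, E19, D26 → −5.
The N-terminus (+1) and C-terminus (−1) cancel.
Net charge = (+7) + (−5) = +2.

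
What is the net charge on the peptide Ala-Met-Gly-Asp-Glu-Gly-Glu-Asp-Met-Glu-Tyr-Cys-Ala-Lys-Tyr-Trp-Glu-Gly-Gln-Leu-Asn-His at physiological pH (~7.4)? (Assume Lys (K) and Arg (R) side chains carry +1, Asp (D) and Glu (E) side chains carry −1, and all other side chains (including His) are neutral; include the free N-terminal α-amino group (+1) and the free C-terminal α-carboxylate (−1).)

Positive (K, R): Lys14 → +1.
Negative (D, E): Asp4, Glu5, Glu7, Asp8, Glu10, Glu17 → −6.
The N-terminus (+1) and C-terminus (−1) cancel.
Net charge = (+1) + (−6) = −5.

-5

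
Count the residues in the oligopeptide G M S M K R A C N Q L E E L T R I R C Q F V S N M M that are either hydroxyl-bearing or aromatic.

Hydroxyl-bearing: S, T, Y. Aromatic: F, W, Y.
Hydroxyl-bearing residues here: S3, T15, S23 (3).
Aromatic residues here: F21 (1).
(Y belongs to both groups, but none appear in this sequence.) Total = 3 + 1 = 4.

4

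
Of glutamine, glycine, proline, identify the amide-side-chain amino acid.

glutamine

The amide-side-chain residues are Asn (N) and Gln (Q).
Of the listed options, only glutamine belongs to this group.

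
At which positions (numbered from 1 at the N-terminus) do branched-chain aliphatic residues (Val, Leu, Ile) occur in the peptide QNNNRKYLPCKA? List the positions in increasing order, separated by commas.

Matching residues: L8.

8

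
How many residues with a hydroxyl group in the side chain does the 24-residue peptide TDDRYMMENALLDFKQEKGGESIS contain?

S, T, and Y are the three residues with a side-chain hydroxyl.
Matching residues: T1, Y5, S22, S24.

4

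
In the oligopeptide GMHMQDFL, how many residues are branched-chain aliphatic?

1

Valine (V), leucine (L), and isoleucine (I) are the branched-chain amino acids.
Matching residues: L8.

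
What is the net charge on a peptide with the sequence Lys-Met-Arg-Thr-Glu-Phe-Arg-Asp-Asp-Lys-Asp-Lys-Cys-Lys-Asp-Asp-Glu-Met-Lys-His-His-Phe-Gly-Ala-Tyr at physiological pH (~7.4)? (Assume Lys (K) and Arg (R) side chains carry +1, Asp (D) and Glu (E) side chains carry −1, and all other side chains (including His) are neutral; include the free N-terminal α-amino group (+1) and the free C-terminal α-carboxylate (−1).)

Positive (K, R): Lys1, Arg3, Arg7, Lys10, Lys12, Lys14, Lys19 → +7.
Negative (D, E): Glu5, Asp8, Asp9, Asp11, Asp15, Asp16, Glu17 → −7.
The N-terminus (+1) and C-terminus (−1) cancel.
Net charge = (+7) + (−7) = 0.

0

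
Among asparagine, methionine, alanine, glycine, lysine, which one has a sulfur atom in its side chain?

Only Cys (C) and Met (M) have a sulfur atom in the side chain.
Of the listed options, only methionine belongs to this group.

methionine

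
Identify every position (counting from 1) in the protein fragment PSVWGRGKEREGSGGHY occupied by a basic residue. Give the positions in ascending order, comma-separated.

6, 8, 10, 16

K, R, and H are the three residues with basic side chains (ε-amine, guanidinium, and imidazole respectively).
Matching residues: R6, K8, R10, H16.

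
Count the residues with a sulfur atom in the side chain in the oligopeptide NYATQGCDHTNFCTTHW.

2

Cysteine (C, thiol) and methionine (M, thioether) are the two sulfur-containing amino acids.
Matching residues: C7, C13.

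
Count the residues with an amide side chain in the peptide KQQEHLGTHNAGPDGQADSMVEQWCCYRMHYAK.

5

The amide-side-chain residues are Asn (N) and Gln (Q).
Matching residues: Q2, Q3, N10, Q16, Q23.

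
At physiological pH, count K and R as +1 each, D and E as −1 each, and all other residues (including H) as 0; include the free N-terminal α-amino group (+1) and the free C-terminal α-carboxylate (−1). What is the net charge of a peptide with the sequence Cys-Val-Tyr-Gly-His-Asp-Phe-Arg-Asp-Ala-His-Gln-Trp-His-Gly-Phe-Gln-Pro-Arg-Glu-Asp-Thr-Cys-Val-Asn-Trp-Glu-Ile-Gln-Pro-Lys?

-2

Positive (K, R): Arg8, Arg19, Lys31 → +3.
Negative (D, E): Asp6, Asp9, Glu20, Asp21, Glu27 → −5.
The N-terminus (+1) and C-terminus (−1) cancel.
Net charge = (+3) + (−5) = −2.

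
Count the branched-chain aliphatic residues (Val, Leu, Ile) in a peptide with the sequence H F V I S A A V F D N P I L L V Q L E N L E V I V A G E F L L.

14

Matching residues: V3, I4, V8, I13, L14, L15, V16, L18, L21, V23, I24, V25, L30, L31.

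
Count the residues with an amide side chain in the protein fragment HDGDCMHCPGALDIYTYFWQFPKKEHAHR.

Asparagine (N) and glutamine (Q) have uncharged amide side chains.
Matching residues: Q20.

1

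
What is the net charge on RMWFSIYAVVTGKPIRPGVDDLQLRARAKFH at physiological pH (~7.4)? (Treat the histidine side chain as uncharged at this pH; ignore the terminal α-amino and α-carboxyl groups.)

At pH ~7.4 the Lys and Arg side chains are protonated (+1), the Asp and Glu side chains are deprotonated (−1), and with His taken as neutral all other side chains carry no charge.
Positive (K, R): R1, K13, R16, R25, R27, K29 → +6.
Negative (D, E): D20, D21 → −2.
Net charge = (+6) + (−2) = +4.

+4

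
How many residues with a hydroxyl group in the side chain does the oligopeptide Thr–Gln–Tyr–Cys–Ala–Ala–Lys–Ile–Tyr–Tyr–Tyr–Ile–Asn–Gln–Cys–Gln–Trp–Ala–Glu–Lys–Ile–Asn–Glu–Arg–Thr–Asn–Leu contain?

S, T, and Y are the three residues with a side-chain hydroxyl.
Matching residues: Thr1, Tyr3, Tyr9, Tyr10, Tyr11, Thr25.

6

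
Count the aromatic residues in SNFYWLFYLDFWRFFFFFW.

Phenylalanine (F), tryptophan (W), and tyrosine (Y) have aromatic ring side chains.
Matching residues: F3, Y4, W5, F7, Y8, F11, W12, F14, F15, F16, F17, F18, W19.

13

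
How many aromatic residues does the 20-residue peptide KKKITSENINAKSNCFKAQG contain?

F, W, and Y each carry an aromatic ring on the side chain.
Matching residues: F16.

1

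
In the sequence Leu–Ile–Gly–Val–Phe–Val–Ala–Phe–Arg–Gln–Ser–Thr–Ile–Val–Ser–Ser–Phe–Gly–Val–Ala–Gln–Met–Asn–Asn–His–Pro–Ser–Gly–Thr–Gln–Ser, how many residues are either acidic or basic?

2

Acidic: D, E. Basic: H, K, R.
Acidic residues here: none (0).
Basic residues here: Arg9, His25 (2).
The two groups share no amino acid, so total = 0 + 2 = 2.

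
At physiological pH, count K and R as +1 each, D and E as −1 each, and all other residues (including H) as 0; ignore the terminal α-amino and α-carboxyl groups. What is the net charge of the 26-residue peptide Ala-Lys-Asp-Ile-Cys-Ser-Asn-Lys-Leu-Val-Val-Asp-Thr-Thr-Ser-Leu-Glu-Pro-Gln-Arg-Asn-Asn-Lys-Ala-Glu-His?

0

Positive (K, R): Lys2, Lys8, Arg20, Lys23 → +4.
Negative (D, E): Asp3, Asp12, Glu17, Glu25 → −4.
Net charge = (+4) + (−4) = 0.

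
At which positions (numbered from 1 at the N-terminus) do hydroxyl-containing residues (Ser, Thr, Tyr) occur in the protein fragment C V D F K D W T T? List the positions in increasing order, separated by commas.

Matching residues: T8, T9.

8, 9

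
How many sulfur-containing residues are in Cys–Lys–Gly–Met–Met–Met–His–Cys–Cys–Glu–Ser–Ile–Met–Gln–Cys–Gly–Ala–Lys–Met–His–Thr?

9

Cysteine (C, thiol) and methionine (M, thioether) are the two sulfur-containing amino acids.
Matching residues: Cys1, Met4, Met5, Met6, Cys8, Cys9, Met13, Cys15, Met19.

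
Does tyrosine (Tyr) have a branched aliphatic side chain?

No

Valine (V), leucine (L), and isoleucine (I) are the branched-chain amino acids.
Tyrosine is not in this group.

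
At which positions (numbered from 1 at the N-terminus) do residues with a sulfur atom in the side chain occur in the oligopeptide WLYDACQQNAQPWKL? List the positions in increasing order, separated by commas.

The sulfur-bearing residues are cysteine (–SH) and methionine (–S–CH₃).
Matching residues: C6.

6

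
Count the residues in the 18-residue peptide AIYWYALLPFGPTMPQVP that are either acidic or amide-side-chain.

1

Acidic: D, E. Amide-side-chain: N, Q.
Acidic residues here: none (0).
Amide-side-chain residues here: Q16 (1).
The two groups share no amino acid, so total = 0 + 1 = 1.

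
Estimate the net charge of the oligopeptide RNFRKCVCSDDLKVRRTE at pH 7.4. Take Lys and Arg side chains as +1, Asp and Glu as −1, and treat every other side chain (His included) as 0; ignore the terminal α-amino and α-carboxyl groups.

+3

Positive (K, R): R1, R4, K5, K13, R15, R16 → +6.
Negative (D, E): D10, D11, E18 → −3.
Net charge = (+6) + (−3) = +3.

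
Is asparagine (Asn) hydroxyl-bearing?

Serine (S), threonine (T), and tyrosine (Y) each carry a hydroxyl group on the side chain.
Asparagine is not in this group.

No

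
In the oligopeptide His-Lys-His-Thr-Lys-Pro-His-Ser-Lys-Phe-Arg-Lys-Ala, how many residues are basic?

The basic amino acids are Lys (K), Arg (R), and His (H).
Matching residues: His1, Lys2, His3, Lys5, His7, Lys9, Arg11, Lys12.

8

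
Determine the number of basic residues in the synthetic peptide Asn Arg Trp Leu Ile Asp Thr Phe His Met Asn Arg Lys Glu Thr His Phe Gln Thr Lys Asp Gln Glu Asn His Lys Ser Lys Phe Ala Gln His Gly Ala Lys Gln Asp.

The basic amino acids are Lys (K), Arg (R), and His (H).
Matching residues: Arg2, His9, Arg12, Lys13, His16, Lys20, His25, Lys26, Lys28, His32, Lys35.

11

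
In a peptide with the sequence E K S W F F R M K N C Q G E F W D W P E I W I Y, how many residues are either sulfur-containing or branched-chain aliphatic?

Sulfur-containing: C, M. Branched-chain aliphatic: I, L, V.
Sulfur-containing residues here: M8, C11 (2).
Branched-chain aliphatic residues here: I21, I23 (2).
The two groups share no amino acid, so total = 2 + 2 = 4.

4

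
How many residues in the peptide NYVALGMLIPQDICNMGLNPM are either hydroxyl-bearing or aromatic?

1

Hydroxyl-bearing: S, T, Y. Aromatic: F, W, Y.
Hydroxyl-bearing residues here: Y2 (1).
Aromatic residues here: Y2 (1).
Y is in both groups, so the 1 Y residue must not be double-counted.
Total = 1 + 1 − 1 = 1.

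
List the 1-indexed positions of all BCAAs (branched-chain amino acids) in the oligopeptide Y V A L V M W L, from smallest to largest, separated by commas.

V, L, and I make up the branched-chain aliphatic group.
Matching residues: V2, L4, V5, L8.

2, 4, 5, 8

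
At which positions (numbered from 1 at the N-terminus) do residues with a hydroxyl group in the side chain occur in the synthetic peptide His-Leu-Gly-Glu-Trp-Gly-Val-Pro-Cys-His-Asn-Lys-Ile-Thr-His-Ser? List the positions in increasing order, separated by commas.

The –OH-bearing residues are Ser, Thr (aliphatic alcohols), and Tyr (phenol).
Matching residues: Thr14, Ser16.

14, 16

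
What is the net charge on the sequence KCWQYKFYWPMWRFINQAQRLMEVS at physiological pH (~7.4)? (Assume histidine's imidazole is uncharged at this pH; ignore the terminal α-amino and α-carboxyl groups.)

The side chains ionized at physiological pH are Lys/Arg (+1) and Asp/Glu (−1); with His treated as neutral, nothing else contributes.
Positive (K, R): K1, K6, R13, R20 → +4.
Negative (D, E): E23 → −1.
Net charge = (+4) + (−1) = +3.

+3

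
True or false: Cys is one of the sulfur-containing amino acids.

Cysteine (C, thiol) and methionine (M, thioether) are the two sulfur-containing amino acids.
Cysteine is in this group.

True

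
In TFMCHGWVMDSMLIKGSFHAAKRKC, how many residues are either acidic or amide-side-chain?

Acidic: D, E. Amide-side-chain: N, Q.
Acidic residues here: D10 (1).
Amide-side-chain residues here: none (0).
The two groups share no amino acid, so total = 1 + 0 = 1.

1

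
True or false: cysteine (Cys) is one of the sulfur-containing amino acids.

True

Cysteine (C, thiol) and methionine (M, thioether) are the two sulfur-containing amino acids.
Cysteine is in this group.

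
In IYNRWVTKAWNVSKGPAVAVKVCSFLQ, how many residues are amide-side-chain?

3

Only N (asparagine) and Q (glutamine) carry a side-chain carboxamide.
Matching residues: N3, N11, Q27.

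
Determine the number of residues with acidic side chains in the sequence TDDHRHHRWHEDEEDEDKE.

Aspartate (D) and glutamate (E) have carboxylic-acid side chains and are the acidic amino acids.
Matching residues: D2, D3, E11, D12, E13, E14, D15, E16, D17, E19.

10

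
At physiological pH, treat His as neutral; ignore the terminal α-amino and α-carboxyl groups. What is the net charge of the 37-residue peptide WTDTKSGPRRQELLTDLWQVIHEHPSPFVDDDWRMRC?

Near pH 7.4, K and R contribute +1 each, D and E contribute −1 each, and every other side chain (His included, as stated) is uncharged.
Positive (K, R): K5, R9, R10, R34, R36 → +5.
Negative (D, E): D3, E12, D16, E23, D30, D31, D32 → −7.
Net charge = (+5) + (−7) = −2.

-2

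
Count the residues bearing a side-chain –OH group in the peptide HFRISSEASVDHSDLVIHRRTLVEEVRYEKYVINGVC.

7

S, T, and Y are the three residues with a side-chain hydroxyl.
Matching residues: S5, S6, S9, S13, T21, Y28, Y31.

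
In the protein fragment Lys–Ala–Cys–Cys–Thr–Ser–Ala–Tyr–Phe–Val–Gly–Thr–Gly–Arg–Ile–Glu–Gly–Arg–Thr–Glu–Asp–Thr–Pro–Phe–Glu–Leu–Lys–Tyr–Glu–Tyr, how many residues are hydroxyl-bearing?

The –OH-bearing residues are Ser, Thr (aliphatic alcohols), and Tyr (phenol).
Matching residues: Thr5, Ser6, Tyr8, Thr12, Thr19, Thr22, Tyr28, Tyr30.

8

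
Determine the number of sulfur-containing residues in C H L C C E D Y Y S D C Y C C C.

Only Cys (C) and Met (M) have a sulfur atom in the side chain.
Matching residues: C1, C4, C5, C12, C14, C15, C16.

7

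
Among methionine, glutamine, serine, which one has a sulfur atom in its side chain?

Only Cys (C) and Met (M) have a sulfur atom in the side chain.
Of the listed options, only methionine belongs to this group.

methionine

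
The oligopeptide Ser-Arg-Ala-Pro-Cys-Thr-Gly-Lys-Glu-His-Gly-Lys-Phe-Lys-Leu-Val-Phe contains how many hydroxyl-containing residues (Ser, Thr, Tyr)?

Matching residues: Ser1, Thr6.

2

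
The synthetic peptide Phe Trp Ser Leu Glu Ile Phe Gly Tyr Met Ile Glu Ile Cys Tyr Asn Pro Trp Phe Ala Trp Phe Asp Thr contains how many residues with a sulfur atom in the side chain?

2

Only Cys (C) and Met (M) have a sulfur atom in the side chain.
Matching residues: Met10, Cys14.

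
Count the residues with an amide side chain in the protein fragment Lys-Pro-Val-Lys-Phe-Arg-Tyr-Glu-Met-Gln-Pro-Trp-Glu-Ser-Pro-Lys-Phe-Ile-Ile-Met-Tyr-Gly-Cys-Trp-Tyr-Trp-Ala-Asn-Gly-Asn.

The amide-side-chain residues are Asn (N) and Gln (Q).
Matching residues: Gln10, Asn28, Asn30.

3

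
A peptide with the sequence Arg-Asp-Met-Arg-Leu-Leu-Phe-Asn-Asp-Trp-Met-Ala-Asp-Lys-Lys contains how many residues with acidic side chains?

3

Only D (aspartate) and E (glutamate) carry a side-chain carboxylic acid.
Matching residues: Asp2, Asp9, Asp13.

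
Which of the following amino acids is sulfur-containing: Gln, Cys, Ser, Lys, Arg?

Cys

The sulfur-bearing residues are cysteine (–SH) and methionine (–S–CH₃).
Of the listed options, only Cys belongs to this group.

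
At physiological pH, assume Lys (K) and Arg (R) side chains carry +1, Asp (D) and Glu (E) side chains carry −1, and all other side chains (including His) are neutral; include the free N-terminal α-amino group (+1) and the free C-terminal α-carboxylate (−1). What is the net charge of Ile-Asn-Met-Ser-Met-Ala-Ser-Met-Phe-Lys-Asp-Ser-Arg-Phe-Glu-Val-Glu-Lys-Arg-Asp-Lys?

Positive (K, R): Lys10, Arg13, Lys18, Arg19, Lys21 → +5.
Negative (D, E): Asp11, Glu15, Glu17, Asp20 → −4.
The N-terminus (+1) and C-terminus (−1) cancel.
Net charge = (+5) + (−4) = +1.

+1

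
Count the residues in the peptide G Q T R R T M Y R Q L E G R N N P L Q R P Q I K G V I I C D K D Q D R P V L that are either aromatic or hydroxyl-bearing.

Aromatic: F, W, Y. Hydroxyl-bearing: S, T, Y.
Aromatic residues here: Y8 (1).
Hydroxyl-bearing residues here: T3, T6, Y8 (3).
Y is in both groups, so the 1 Y residue must not be double-counted.
Total = 1 + 3 − 1 = 3.

3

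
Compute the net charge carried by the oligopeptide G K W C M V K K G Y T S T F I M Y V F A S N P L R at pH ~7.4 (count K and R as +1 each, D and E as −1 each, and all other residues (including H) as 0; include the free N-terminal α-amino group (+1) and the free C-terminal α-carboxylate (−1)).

Positive (K, R): K2, K7, K8, R25 → +4.
Negative (D, E): none → −0.
The N-terminus (+1) and C-terminus (−1) cancel.
Net charge = (+4) + (−0) = +4.

+4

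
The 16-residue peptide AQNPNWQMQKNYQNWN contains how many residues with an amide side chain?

9

The amide-side-chain residues are Asn (N) and Gln (Q).
Matching residues: Q2, N3, N5, Q7, Q9, N11, Q13, N14, N16.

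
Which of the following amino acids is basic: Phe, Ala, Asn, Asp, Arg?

Arg

The basic amino acids are Lys (K), Arg (R), and His (H).
Of the listed options, only Arg belongs to this group.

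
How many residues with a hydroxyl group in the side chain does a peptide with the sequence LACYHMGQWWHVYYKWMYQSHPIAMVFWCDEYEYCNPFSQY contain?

9

Serine (S), threonine (T), and tyrosine (Y) each carry a hydroxyl group on the side chain.
Matching residues: Y4, Y13, Y14, Y18, S20, Y32, Y34, S39, Y41.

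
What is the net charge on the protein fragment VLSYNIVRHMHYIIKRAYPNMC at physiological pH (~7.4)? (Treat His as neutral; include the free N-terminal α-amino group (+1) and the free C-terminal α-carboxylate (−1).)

+3

At pH ~7.4 the Lys and Arg side chains are protonated (+1), the Asp and Glu side chains are deprotonated (−1), and with His taken as neutral all other side chains carry no charge.
Positive (K, R): R8, K15, R16 → +3.
Negative (D, E): none → −0.
The N-terminus (+1) and C-terminus (−1) cancel.
Net charge = (+3) + (−0) = +3.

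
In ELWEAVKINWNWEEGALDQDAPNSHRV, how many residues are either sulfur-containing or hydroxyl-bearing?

1

Sulfur-containing: C, M. Hydroxyl-bearing: S, T, Y.
Sulfur-containing residues here: none (0).
Hydroxyl-bearing residues here: S24 (1).
The two groups share no amino acid, so total = 0 + 1 = 1.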